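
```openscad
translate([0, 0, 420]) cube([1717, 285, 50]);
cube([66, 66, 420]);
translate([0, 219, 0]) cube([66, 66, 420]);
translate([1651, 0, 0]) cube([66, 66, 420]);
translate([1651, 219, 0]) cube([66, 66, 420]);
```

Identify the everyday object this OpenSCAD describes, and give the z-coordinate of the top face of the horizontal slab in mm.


A bench. The seat-top height is 470 mm.

A long slab on four corner posts — a bench. The slab sits at z = 420 with thickness 50, so the top is 420 + 50 = 470 mm.


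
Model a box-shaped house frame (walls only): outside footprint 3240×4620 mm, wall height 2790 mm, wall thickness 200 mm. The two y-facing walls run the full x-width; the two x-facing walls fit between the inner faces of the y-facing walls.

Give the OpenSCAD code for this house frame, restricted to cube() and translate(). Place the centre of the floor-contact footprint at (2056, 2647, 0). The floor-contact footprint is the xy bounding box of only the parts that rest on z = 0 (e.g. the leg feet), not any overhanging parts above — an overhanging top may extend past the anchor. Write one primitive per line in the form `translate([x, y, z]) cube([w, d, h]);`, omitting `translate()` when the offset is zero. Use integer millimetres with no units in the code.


translate([436, 337, 0]) cube([3240, 200, 2790]);
translate([436, 4757, 0]) cube([3240, 200, 2790]);
translate([436, 537, 0]) cube([200, 4220, 2790]);
translate([3476, 537, 0]) cube([200, 4220, 2790]);


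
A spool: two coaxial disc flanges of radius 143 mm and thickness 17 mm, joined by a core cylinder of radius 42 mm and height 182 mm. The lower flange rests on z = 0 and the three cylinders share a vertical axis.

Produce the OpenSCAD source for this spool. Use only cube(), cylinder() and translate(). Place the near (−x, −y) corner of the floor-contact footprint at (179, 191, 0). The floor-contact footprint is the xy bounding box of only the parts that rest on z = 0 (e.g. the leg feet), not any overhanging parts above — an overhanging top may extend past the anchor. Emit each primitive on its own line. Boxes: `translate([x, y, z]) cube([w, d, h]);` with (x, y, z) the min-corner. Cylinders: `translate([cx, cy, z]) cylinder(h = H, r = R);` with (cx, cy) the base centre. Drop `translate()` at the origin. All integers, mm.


translate([322, 334, 0]) cylinder(h = 17, r = 143);
translate([322, 334, 17]) cylinder(h = 182, r = 42);
translate([322, 334, 199]) cylinder(h = 17, r = 143);


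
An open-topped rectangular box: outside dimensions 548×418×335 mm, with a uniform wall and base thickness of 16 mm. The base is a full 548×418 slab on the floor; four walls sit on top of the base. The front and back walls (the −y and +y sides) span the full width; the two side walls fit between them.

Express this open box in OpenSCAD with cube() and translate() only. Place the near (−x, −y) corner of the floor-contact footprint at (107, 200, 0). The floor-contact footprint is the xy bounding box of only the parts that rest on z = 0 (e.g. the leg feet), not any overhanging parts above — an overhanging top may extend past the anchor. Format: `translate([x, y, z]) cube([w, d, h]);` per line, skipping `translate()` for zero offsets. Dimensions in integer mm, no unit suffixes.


translate([107, 200, 0]) cube([548, 418, 16]);
translate([107, 200, 16]) cube([548, 16, 319]);
translate([107, 602, 16]) cube([548, 16, 319]);
translate([107, 216, 16]) cube([16, 386, 319]);
translate([639, 216, 16]) cube([16, 386, 319]);


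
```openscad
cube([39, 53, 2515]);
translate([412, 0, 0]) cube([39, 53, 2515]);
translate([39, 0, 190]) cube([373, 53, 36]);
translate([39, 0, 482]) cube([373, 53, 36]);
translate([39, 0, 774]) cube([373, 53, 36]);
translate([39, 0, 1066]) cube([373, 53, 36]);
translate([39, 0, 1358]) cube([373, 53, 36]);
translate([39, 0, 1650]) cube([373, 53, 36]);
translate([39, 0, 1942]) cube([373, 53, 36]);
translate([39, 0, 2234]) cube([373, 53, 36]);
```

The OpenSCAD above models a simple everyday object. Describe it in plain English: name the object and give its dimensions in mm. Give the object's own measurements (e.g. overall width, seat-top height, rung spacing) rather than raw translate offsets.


A straight ladder. Two 39×53 mm vertical rails, 2515 mm tall, stand 451 mm apart (outside-to-outside) with their front faces coplanar on the −y side. 8 rungs, each 53 mm deep and 36 mm tall, span between the inner faces of the rails, front faces flush with the rails. The lowest rung's underside is at z = 190 mm and rungs are spaced 292 mm apart (underside to underside).


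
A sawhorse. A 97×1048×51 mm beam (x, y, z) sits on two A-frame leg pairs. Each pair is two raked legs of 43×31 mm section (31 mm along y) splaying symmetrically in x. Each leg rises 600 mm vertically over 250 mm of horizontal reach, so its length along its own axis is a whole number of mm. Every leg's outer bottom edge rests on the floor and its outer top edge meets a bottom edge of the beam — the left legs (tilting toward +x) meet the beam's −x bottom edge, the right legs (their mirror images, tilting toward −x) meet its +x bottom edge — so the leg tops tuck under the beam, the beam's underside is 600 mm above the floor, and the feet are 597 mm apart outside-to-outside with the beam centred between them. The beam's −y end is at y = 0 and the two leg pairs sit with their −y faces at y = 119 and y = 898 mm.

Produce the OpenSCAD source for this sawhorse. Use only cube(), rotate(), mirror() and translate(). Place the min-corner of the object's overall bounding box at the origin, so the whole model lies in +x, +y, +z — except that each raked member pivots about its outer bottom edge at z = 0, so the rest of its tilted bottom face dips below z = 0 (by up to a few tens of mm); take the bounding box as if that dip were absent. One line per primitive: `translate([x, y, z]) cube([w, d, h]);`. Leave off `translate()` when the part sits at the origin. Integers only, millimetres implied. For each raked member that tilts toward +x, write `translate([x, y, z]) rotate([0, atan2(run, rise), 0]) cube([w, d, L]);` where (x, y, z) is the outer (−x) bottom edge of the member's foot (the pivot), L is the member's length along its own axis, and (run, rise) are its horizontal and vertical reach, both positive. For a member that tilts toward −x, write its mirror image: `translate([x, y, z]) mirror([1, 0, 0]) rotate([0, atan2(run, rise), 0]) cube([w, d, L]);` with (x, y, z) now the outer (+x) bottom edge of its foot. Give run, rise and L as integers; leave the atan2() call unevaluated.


translate([250, 0, 600]) cube([97, 1048, 51]);
translate([0, 119, 0]) rotate([0, atan2(250, 600), 0]) cube([43, 31, 650]);
translate([597, 119, 0]) mirror([1, 0, 0]) rotate([0, atan2(250, 600), 0]) cube([43, 31, 650]);
translate([0, 898, 0]) rotate([0, atan2(250, 600), 0]) cube([43, 31, 650]);
translate([597, 898, 0]) mirror([1, 0, 0]) rotate([0, atan2(250, 600), 0]) cube([43, 31, 650]);


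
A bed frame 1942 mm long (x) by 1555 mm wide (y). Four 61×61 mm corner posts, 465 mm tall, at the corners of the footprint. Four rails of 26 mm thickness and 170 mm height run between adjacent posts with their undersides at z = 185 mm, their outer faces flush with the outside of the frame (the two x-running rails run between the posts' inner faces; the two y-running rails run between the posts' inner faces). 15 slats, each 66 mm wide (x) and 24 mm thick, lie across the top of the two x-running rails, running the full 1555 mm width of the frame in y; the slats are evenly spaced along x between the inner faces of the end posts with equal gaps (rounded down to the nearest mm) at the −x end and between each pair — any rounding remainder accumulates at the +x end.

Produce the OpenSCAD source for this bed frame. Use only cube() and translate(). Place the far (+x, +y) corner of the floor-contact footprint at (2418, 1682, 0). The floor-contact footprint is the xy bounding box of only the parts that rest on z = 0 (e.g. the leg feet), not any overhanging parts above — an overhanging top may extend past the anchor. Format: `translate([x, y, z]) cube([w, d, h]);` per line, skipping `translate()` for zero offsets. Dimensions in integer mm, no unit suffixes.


translate([476, 127, 0]) cube([61, 61, 465]);
translate([476, 1621, 0]) cube([61, 61, 465]);
translate([2357, 127, 0]) cube([61, 61, 465]);
translate([2357, 1621, 0]) cube([61, 61, 465]);
translate([537, 127, 185]) cube([1820, 26, 170]);
translate([537, 1656, 185]) cube([1820, 26, 170]);
translate([476, 188, 185]) cube([26, 1433, 170]);
translate([2392, 188, 185]) cube([26, 1433, 170]);
translate([588, 127, 355]) cube([66, 1555, 24]);
translate([705, 127, 355]) cube([66, 1555, 24]);
translate([822, 127, 355]) cube([66, 1555, 24]);
translate([939, 127, 355]) cube([66, 1555, 24]);
translate([1056, 127, 355]) cube([66, 1555, 24]);
translate([1173, 127, 355]) cube([66, 1555, 24]);
translate([1290, 127, 355]) cube([66, 1555, 24]);
translate([1407, 127, 355]) cube([66, 1555, 24]);
translate([1524, 127, 355]) cube([66, 1555, 24]);
translate([1641, 127, 355]) cube([66, 1555, 24]);
translate([1758, 127, 355]) cube([66, 1555, 24]);
translate([1875, 127, 355]) cube([66, 1555, 24]);
translate([1992, 127, 355]) cube([66, 1555, 24]);
translate([2109, 127, 355]) cube([66, 1555, 24]);
translate([2226, 127, 355]) cube([66, 1555, 24]);


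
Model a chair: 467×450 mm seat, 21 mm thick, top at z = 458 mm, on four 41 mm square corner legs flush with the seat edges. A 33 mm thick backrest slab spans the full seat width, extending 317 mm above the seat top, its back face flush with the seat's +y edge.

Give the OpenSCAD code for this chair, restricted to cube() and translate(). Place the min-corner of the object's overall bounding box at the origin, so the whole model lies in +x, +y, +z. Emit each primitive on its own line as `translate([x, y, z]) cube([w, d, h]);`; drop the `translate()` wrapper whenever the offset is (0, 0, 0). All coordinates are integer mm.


translate([0, 0, 437]) cube([467, 450, 21]);
cube([41, 41, 437]);
translate([426, 0, 0]) cube([41, 41, 437]);
translate([0, 409, 0]) cube([41, 41, 437]);
translate([426, 409, 0]) cube([41, 41, 437]);
translate([0, 417, 458]) cube([467, 33, 317]);


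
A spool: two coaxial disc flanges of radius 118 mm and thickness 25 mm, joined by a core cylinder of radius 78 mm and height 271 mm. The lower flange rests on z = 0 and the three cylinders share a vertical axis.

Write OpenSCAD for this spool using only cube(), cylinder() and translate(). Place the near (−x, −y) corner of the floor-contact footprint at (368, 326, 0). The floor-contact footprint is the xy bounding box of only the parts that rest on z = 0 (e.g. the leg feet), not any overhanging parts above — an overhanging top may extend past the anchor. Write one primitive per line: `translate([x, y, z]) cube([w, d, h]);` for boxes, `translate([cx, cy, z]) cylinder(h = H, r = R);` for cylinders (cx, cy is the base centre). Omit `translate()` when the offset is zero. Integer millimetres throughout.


translate([486, 444, 0]) cylinder(h = 25, r = 118);
translate([486, 444, 25]) cylinder(h = 271, r = 78);
translate([486, 444, 296]) cylinder(h = 25, r = 118);


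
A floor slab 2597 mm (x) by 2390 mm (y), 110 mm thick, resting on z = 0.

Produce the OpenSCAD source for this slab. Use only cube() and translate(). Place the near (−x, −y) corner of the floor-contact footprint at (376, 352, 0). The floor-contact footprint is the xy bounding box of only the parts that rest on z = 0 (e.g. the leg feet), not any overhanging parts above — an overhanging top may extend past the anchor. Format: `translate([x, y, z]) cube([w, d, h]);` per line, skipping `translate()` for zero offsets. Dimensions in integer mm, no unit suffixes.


translate([376, 352, 0]) cube([2597, 2390, 110]);


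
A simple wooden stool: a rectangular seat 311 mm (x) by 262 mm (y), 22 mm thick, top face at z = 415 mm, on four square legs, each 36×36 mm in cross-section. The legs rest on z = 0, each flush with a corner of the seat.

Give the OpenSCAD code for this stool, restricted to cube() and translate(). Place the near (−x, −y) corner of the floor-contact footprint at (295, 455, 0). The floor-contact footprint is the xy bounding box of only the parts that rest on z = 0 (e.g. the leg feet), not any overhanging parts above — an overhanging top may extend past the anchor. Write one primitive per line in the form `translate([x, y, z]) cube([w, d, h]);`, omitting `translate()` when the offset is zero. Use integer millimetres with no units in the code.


// leg_h = 415 - 22 = 393
translate([295, 455, 393]) cube([311, 262, 22]);
translate([295, 455, 0]) cube([36, 36, 393]);
translate([570, 455, 0]) cube([36, 36, 393]);
translate([295, 681, 0]) cube([36, 36, 393]);
translate([570, 681, 0]) cube([36, 36, 393]);


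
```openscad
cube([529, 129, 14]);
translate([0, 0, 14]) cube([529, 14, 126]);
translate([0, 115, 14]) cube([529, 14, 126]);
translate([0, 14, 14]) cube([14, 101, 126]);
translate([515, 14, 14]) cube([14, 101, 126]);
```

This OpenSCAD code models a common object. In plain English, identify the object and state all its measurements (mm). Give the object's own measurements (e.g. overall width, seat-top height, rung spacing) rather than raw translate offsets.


An open-topped rectangular box: outside dimensions 529×129×140 mm, with a uniform wall and base thickness of 14 mm. The base is a full 529×129 slab on the floor; four walls sit on top of the base. The front and back walls (the −y and +y sides) span the full width; the two side walls fit between them.


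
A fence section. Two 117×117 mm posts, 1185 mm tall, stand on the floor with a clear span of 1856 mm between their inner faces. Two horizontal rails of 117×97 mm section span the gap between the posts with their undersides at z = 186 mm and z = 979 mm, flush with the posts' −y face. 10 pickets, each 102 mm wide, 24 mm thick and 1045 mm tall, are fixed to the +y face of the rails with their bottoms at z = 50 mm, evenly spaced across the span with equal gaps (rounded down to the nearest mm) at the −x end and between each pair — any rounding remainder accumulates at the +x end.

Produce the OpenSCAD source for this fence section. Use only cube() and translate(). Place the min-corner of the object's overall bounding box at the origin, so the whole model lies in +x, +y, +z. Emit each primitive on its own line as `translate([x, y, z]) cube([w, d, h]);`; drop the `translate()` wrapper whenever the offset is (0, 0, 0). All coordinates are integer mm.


cube([117, 117, 1185]);
translate([1973, 0, 0]) cube([117, 117, 1185]);
translate([117, 0, 186]) cube([1856, 117, 97]);
translate([117, 0, 979]) cube([1856, 117, 97]);
translate([193, 117, 50]) cube([102, 24, 1045]);
translate([371, 117, 50]) cube([102, 24, 1045]);
translate([549, 117, 50]) cube([102, 24, 1045]);
translate([727, 117, 50]) cube([102, 24, 1045]);
translate([905, 117, 50]) cube([102, 24, 1045]);
translate([1083, 117, 50]) cube([102, 24, 1045]);
translate([1261, 117, 50]) cube([102, 24, 1045]);
translate([1439, 117, 50]) cube([102, 24, 1045]);
translate([1617, 117, 50]) cube([102, 24, 1045]);
translate([1795, 117, 50]) cube([102, 24, 1045]);


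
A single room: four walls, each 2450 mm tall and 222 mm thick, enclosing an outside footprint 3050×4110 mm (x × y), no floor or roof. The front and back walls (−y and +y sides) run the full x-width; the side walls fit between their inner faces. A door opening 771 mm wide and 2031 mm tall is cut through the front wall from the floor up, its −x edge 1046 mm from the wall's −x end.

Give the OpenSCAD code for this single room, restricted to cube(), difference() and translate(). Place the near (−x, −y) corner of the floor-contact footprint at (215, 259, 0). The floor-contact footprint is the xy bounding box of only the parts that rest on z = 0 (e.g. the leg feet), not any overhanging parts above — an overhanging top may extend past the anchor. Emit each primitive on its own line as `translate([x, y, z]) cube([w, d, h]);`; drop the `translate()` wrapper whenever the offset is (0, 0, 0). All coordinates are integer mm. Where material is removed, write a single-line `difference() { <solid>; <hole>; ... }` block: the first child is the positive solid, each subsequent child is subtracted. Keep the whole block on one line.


difference() { translate([215, 259, 0]) cube([3050, 222, 2450]); translate([1261, 259, 0]) cube([771, 222, 2031]); }
translate([215, 4147, 0]) cube([3050, 222, 2450]);
translate([215, 481, 0]) cube([222, 3666, 2450]);
translate([3043, 481, 0]) cube([222, 3666, 2450]);


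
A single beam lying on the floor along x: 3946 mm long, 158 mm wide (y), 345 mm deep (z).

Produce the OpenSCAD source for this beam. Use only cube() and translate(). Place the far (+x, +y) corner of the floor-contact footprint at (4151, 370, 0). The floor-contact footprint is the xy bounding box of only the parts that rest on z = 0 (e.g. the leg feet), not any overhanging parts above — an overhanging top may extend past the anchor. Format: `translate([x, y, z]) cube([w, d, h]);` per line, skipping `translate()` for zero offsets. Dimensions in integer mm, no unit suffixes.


translate([205, 212, 0]) cube([3946, 158, 345]);


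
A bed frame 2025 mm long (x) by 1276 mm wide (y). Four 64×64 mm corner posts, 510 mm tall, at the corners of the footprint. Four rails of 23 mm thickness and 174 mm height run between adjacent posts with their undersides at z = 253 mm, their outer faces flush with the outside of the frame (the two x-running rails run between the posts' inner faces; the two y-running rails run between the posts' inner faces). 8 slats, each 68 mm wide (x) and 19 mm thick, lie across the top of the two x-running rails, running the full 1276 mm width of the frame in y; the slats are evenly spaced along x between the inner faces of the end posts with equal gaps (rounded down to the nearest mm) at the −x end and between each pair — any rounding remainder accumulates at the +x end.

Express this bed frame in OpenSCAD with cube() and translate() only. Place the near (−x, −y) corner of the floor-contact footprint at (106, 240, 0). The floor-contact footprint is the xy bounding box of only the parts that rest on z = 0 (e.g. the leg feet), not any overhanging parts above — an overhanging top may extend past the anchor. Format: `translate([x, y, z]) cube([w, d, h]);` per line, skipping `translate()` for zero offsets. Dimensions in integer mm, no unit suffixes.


translate([106, 240, 0]) cube([64, 64, 510]);
translate([106, 1452, 0]) cube([64, 64, 510]);
translate([2067, 240, 0]) cube([64, 64, 510]);
translate([2067, 1452, 0]) cube([64, 64, 510]);
translate([170, 240, 253]) cube([1897, 23, 174]);
translate([170, 1493, 253]) cube([1897, 23, 174]);
translate([106, 304, 253]) cube([23, 1148, 174]);
translate([2108, 304, 253]) cube([23, 1148, 174]);
translate([320, 240, 427]) cube([68, 1276, 19]);
translate([538, 240, 427]) cube([68, 1276, 19]);
translate([756, 240, 427]) cube([68, 1276, 19]);
translate([974, 240, 427]) cube([68, 1276, 19]);
translate([1192, 240, 427]) cube([68, 1276, 19]);
translate([1410, 240, 427]) cube([68, 1276, 19]);
translate([1628, 240, 427]) cube([68, 1276, 19]);
translate([1846, 240, 427]) cube([68, 1276, 19]);


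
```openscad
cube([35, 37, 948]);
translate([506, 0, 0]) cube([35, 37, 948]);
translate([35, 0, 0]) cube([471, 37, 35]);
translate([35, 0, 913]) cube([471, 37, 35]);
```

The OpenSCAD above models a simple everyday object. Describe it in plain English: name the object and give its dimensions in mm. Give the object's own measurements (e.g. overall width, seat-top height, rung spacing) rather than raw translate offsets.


A rectangular picture frame lying in the x–z plane (depth along y). The opening is 471 mm wide (x) by 878 mm tall (z), surrounded by a border 35 mm wide on all four sides. The frame is 37 mm deep and is made of two full-height vertical stiles with two horizontal rails fitted between them.


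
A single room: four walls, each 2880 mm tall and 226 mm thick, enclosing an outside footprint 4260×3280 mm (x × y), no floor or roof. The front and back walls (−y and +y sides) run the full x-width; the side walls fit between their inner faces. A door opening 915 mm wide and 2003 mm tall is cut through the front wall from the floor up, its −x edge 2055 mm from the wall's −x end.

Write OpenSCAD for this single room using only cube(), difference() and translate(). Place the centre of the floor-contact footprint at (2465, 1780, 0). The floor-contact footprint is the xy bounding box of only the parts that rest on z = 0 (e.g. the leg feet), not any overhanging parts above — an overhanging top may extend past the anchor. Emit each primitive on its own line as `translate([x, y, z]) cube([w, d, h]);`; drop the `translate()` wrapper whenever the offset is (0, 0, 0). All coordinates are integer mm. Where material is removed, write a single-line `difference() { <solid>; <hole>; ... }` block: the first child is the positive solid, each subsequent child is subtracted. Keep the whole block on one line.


difference() { translate([335, 140, 0]) cube([4260, 226, 2880]); translate([2390, 140, 0]) cube([915, 226, 2003]); }
translate([335, 3194, 0]) cube([4260, 226, 2880]);
translate([335, 366, 0]) cube([226, 2828, 2880]);
translate([4369, 366, 0]) cube([226, 2828, 2880]);


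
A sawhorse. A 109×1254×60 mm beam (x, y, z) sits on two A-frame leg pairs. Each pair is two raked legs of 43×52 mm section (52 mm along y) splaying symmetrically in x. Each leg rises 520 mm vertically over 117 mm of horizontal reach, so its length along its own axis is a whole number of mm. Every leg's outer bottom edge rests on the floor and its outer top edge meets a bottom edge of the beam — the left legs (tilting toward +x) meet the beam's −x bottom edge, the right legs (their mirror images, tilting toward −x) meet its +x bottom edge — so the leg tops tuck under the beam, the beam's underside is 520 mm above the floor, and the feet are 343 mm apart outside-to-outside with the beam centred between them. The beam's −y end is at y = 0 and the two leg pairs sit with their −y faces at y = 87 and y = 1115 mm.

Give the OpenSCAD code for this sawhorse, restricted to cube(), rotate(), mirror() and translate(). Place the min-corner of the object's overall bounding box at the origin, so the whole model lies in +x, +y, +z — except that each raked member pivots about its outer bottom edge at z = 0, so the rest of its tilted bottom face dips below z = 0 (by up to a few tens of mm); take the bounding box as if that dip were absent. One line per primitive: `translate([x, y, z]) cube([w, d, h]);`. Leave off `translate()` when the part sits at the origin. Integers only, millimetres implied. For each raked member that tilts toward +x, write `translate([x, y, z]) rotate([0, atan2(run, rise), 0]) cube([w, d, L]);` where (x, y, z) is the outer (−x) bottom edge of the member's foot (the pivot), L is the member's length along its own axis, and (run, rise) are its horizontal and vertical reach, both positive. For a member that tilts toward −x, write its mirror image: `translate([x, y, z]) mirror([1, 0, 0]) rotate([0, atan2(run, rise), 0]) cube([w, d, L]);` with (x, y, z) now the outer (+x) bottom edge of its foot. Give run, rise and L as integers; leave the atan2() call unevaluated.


translate([117, 0, 520]) cube([109, 1254, 60]);
translate([0, 87, 0]) rotate([0, atan2(117, 520), 0]) cube([43, 52, 533]);
translate([343, 87, 0]) mirror([1, 0, 0]) rotate([0, atan2(117, 520), 0]) cube([43, 52, 533]);
translate([0, 1115, 0]) rotate([0, atan2(117, 520), 0]) cube([43, 52, 533]);
translate([343, 1115, 0]) mirror([1, 0, 0]) rotate([0, atan2(117, 520), 0]) cube([43, 52, 533]);


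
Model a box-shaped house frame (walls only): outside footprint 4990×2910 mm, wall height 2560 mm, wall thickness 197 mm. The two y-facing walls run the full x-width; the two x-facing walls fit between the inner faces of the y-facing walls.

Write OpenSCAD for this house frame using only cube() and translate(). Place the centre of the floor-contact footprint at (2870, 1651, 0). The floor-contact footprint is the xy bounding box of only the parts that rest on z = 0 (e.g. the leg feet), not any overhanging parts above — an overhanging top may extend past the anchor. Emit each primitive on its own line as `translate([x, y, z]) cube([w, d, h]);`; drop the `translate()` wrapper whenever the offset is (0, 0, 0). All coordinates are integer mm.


translate([375, 196, 0]) cube([4990, 197, 2560]);
translate([375, 2909, 0]) cube([4990, 197, 2560]);
translate([375, 393, 0]) cube([197, 2516, 2560]);
translate([5168, 393, 0]) cube([197, 2516, 2560]);


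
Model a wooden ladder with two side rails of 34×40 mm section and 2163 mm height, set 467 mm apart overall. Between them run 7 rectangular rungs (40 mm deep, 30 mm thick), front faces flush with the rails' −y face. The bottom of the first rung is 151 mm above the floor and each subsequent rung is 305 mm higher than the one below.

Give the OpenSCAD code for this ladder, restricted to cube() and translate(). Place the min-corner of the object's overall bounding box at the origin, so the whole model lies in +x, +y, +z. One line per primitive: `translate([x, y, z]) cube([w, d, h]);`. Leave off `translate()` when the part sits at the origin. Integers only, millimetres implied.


cube([34, 40, 2163]);
translate([433, 0, 0]) cube([34, 40, 2163]);
translate([34, 0, 151]) cube([399, 40, 30]);
translate([34, 0, 456]) cube([399, 40, 30]);
translate([34, 0, 761]) cube([399, 40, 30]);
translate([34, 0, 1066]) cube([399, 40, 30]);
translate([34, 0, 1371]) cube([399, 40, 30]);
translate([34, 0, 1676]) cube([399, 40, 30]);
translate([34, 0, 1981]) cube([399, 40, 30]);


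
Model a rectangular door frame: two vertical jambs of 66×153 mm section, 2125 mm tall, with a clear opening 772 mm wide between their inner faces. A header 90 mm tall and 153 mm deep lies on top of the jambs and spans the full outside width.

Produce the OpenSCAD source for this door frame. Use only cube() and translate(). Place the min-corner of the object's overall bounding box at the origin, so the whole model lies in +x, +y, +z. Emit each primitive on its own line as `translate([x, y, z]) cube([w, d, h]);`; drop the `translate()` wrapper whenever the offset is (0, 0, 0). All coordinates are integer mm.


cube([66, 153, 2125]);
translate([838, 0, 0]) cube([66, 153, 2125]);
translate([0, 0, 2125]) cube([904, 153, 90]);


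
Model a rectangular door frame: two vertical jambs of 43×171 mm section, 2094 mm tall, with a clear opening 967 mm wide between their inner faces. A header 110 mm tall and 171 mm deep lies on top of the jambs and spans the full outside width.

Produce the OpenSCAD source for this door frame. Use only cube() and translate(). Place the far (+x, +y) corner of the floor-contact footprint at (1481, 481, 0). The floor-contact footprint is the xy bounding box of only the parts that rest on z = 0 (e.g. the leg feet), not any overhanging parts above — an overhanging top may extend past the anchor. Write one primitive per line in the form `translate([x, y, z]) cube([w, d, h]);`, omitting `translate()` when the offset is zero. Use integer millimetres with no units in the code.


translate([428, 310, 0]) cube([43, 171, 2094]);
translate([1438, 310, 0]) cube([43, 171, 2094]);
translate([428, 310, 2094]) cube([1053, 171, 110]);


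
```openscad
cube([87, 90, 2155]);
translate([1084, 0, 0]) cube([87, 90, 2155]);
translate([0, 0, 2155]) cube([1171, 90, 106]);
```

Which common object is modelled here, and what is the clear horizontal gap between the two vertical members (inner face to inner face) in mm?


A door frame. The clear opening width is 997 mm.

Two 2155 mm tall posts with a header on top — a door frame. The left jamb is 87 mm wide at x = 0; the right jamb starts at x = 1084. The clear opening is 1084 − 87 = 997 mm.


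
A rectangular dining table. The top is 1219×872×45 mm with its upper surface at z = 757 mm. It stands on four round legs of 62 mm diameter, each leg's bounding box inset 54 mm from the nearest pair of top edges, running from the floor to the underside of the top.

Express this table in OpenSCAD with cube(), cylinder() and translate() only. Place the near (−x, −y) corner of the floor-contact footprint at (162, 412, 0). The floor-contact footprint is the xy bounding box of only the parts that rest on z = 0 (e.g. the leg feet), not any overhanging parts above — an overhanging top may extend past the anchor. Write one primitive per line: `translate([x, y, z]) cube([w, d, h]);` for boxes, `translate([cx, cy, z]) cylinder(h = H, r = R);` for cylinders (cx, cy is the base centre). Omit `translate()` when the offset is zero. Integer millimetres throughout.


translate([108, 358, 712]) cube([1219, 872, 45]);
translate([193, 443, 0]) cylinder(h = 712, r = 31);
translate([1242, 443, 0]) cylinder(h = 712, r = 31);
translate([193, 1145, 0]) cylinder(h = 712, r = 31);
translate([1242, 1145, 0]) cylinder(h = 712, r = 31);


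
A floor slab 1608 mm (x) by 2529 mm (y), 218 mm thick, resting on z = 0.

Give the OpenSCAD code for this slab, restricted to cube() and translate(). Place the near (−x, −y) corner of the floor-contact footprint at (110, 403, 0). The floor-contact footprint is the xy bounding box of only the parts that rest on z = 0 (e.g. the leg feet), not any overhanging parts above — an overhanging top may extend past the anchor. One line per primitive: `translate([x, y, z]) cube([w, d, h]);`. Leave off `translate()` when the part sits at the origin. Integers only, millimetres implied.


translate([110, 403, 0]) cube([1608, 2529, 218]);


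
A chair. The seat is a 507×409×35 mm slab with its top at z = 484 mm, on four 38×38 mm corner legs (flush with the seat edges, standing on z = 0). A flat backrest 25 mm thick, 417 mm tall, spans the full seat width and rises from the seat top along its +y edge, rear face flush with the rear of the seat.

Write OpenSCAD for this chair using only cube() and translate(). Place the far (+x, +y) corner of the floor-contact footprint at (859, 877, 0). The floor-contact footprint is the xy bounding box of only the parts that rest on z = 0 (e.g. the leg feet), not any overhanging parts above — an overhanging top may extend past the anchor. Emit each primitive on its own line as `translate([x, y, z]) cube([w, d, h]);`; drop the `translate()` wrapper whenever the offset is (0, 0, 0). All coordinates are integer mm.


translate([352, 468, 449]) cube([507, 409, 35]);
translate([352, 468, 0]) cube([38, 38, 449]);
translate([821, 468, 0]) cube([38, 38, 449]);
translate([352, 839, 0]) cube([38, 38, 449]);
translate([821, 839, 0]) cube([38, 38, 449]);
translate([352, 852, 484]) cube([507, 25, 417]);


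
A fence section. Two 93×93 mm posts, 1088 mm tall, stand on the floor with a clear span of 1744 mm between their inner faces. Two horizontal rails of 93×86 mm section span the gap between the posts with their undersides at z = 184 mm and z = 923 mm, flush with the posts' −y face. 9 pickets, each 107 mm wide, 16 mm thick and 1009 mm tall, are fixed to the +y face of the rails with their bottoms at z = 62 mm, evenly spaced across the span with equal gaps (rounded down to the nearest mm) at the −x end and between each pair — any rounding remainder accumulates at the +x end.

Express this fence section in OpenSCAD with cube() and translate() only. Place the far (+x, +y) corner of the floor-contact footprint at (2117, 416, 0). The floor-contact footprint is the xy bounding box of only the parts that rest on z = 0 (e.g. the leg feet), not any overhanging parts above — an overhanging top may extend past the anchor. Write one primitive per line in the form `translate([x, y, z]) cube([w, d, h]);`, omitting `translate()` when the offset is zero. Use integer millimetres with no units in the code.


translate([187, 323, 0]) cube([93, 93, 1088]);
translate([2024, 323, 0]) cube([93, 93, 1088]);
translate([280, 323, 184]) cube([1744, 93, 86]);
translate([280, 323, 923]) cube([1744, 93, 86]);
translate([358, 416, 62]) cube([107, 16, 1009]);
translate([543, 416, 62]) cube([107, 16, 1009]);
translate([728, 416, 62]) cube([107, 16, 1009]);
translate([913, 416, 62]) cube([107, 16, 1009]);
translate([1098, 416, 62]) cube([107, 16, 1009]);
translate([1283, 416, 62]) cube([107, 16, 1009]);
translate([1468, 416, 62]) cube([107, 16, 1009]);
translate([1653, 416, 62]) cube([107, 16, 1009]);
translate([1838, 416, 62]) cube([107, 16, 1009]);


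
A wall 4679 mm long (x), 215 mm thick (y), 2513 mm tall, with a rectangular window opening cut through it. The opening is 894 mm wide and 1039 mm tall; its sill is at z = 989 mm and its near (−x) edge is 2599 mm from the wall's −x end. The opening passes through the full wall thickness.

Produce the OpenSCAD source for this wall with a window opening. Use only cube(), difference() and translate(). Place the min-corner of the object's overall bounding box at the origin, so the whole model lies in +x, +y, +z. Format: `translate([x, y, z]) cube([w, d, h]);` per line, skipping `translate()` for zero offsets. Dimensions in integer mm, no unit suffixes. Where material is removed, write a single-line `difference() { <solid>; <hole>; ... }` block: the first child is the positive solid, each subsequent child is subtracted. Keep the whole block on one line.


difference() { cube([4679, 215, 2513]); translate([2599, 0, 989]) cube([894, 215, 1039]); }


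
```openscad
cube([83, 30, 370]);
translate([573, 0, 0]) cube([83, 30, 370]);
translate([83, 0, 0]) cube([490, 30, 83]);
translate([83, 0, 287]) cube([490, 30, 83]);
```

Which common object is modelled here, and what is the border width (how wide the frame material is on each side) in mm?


A picture frame. The border width is 83 mm.

Four thin pieces enclosing a rectangular opening — a picture frame. The two full-height stiles are 370 mm tall; the top rail sits at z = 287 and is 83 mm tall, so the border above the opening is 370 − 287 = 83 mm, matching the stile x-width.


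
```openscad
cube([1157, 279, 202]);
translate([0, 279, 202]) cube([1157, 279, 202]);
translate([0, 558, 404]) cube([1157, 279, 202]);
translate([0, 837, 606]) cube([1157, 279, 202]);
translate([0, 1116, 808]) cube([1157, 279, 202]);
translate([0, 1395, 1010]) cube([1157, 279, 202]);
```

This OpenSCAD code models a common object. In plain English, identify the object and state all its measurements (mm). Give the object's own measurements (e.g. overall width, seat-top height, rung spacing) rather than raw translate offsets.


A straight staircase of 6 solid steps. Each step is 1157 mm wide (x), 279 mm deep (y, the going) and 202 mm tall (the rise). The first step rests on the floor; each subsequent step sits one going further in +y and one rise higher in +z, directly behind and above the previous step with no overlap.


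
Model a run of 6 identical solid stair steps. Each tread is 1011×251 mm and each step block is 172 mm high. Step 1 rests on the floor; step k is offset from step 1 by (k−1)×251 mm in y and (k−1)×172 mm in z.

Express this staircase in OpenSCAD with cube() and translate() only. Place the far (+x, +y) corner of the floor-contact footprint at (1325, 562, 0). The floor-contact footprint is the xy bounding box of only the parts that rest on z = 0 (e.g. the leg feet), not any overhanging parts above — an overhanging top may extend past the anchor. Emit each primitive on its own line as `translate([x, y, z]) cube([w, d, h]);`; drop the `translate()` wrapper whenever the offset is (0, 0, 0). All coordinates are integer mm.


translate([314, 311, 0]) cube([1011, 251, 172]);
translate([314, 562, 172]) cube([1011, 251, 172]);
translate([314, 813, 344]) cube([1011, 251, 172]);
translate([314, 1064, 516]) cube([1011, 251, 172]);
translate([314, 1315, 688]) cube([1011, 251, 172]);
translate([314, 1566, 860]) cube([1011, 251, 172]);


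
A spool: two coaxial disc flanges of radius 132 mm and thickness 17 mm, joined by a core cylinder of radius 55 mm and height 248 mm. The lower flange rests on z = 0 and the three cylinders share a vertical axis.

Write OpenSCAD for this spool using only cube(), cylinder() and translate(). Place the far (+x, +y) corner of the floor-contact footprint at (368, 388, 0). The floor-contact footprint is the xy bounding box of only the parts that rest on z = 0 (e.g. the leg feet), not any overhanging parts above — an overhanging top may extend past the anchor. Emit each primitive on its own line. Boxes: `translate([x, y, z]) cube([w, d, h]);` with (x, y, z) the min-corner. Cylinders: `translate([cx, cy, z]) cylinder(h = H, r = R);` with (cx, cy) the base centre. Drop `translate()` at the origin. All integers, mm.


translate([236, 256, 0]) cylinder(h = 17, r = 132);
translate([236, 256, 17]) cylinder(h = 248, r = 55);
translate([236, 256, 265]) cylinder(h = 17, r = 132);


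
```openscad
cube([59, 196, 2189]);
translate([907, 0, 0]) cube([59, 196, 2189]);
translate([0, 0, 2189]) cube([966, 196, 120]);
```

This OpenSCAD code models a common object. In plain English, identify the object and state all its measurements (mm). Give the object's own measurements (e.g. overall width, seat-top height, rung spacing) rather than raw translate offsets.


A door frame. The clear opening is 848 mm wide and 2189 mm high. Two 59 mm wide jambs, 196 mm deep, stand either side of the opening from the floor to the top of the opening. A 120 mm thick head sits across the top of both jambs, spanning the full outside width of the frame.


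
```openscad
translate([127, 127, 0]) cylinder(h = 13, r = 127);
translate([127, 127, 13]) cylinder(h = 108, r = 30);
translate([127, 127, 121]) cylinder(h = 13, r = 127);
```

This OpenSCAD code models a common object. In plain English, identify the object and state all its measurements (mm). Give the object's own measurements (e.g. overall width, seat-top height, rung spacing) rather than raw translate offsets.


A spool: two coaxial disc flanges of radius 127 mm and thickness 13 mm, joined by a core cylinder of radius 30 mm and height 108 mm. The lower flange rests on z = 0 and the three cylinders share a vertical axis.


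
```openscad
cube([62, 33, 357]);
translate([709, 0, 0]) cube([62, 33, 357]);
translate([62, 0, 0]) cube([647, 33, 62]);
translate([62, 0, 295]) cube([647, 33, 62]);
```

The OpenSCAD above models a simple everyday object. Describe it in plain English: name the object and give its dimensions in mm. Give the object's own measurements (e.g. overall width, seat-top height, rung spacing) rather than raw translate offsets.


A rectangular picture frame lying in the x–z plane (depth along y). The opening is 647 mm wide (x) by 233 mm tall (z), surrounded by a border 62 mm wide on all four sides. The frame is 33 mm deep and is made of two full-height vertical stiles with two horizontal rails fitted between them.


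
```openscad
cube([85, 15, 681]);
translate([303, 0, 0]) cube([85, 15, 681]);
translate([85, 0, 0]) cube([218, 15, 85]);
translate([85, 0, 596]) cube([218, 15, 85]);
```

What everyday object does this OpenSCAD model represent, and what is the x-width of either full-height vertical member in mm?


A picture frame. The border width is 85 mm.

Four thin pieces enclosing a rectangular opening — a picture frame. The two full-height stiles are 681 mm tall; the top rail sits at z = 596 and is 85 mm tall, so the border above the opening is 681 − 596 = 85 mm, matching the stile x-width.


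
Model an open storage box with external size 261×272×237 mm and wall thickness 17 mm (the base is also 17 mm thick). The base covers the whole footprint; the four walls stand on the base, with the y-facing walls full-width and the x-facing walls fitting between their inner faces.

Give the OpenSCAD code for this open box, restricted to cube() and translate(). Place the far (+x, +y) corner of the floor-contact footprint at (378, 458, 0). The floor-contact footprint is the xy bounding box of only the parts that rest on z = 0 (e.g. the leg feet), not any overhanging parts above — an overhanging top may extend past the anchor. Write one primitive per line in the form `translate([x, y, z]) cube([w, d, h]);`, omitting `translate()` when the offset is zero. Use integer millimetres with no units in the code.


translate([117, 186, 0]) cube([261, 272, 17]);
translate([117, 186, 17]) cube([261, 17, 220]);
translate([117, 441, 17]) cube([261, 17, 220]);
translate([117, 203, 17]) cube([17, 238, 220]);
translate([361, 203, 17]) cube([17, 238, 220]);
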